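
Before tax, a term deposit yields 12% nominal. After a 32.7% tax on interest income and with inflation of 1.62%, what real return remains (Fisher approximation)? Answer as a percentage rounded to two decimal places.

6.46%

After-tax nominal return = 12% × (1 − 0.327) = 8.0760%.
r ≈ 8.0760% − 1.62% → 6.46%.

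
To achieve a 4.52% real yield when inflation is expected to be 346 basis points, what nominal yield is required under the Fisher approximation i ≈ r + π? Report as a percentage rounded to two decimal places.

7.98%

i ≈ r + π = 4.52% + 3.46% = 7.98%.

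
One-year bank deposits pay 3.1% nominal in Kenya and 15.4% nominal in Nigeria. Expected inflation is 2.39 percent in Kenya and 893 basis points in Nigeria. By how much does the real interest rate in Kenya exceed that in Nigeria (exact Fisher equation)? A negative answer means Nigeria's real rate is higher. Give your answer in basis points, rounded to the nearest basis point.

-525 basis points

Kenya: (1 + 0.0310)/(1 + 0.0239) − 1 = 0.6934%
Nigeria: (1 + 0.1540)/(1 + 0.0893) − 1 = 5.9396%
Differential = 0.6934% − 5.9396% = -5.2462% → -525 basis points.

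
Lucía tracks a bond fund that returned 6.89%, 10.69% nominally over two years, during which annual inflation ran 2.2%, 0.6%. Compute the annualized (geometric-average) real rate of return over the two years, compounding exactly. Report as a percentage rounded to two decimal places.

7.27%

Compound the nominal returns: 1.0689 × 1.1069 = 1.18316541.
Compound inflation: 1.0220 × 1.0060 = 1.02813200.
Deflate: 1.18316541 / 1.02813200 = 1.15079135.
Annualized real rate = 1.15079135^(1/2) − 1 = 7.2749% → 7.27%.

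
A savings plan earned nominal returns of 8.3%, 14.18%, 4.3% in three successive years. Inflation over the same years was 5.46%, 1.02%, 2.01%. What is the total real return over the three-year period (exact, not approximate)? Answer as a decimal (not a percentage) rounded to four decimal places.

Compound the nominal returns: 1.0830 × 1.1418 × 1.0430 = 1.289742.
Compound inflation: 1.0546 × 1.0102 × 1.0201 = 1.086771.
Deflate: 1.289742 / 1.086771 = 1.186766.
Total real return = 1.186766 − 1 → 0.1868.

0.1868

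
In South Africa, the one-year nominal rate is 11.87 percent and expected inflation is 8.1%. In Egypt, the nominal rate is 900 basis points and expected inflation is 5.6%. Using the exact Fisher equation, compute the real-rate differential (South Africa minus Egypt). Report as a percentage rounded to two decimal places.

0.27%

South Africa: (1 + 0.1187)/(1 + 0.0810) − 1 = 3.4875%
Egypt: (1 + 0.0900)/(1 + 0.0560) − 1 = 3.2197%
Differential = 3.4875% − 3.2197% = 0.2678% → 0.27%.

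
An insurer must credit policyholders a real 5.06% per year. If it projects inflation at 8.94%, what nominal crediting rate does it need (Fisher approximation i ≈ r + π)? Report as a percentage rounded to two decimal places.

i ≈ r + π = 5.06% + 8.94% = 14.00%.

14.00%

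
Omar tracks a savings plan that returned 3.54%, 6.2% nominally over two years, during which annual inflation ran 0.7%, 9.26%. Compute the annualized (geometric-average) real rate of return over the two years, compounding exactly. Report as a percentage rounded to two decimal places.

-0.03%

Nominal growth factor = 1.0354 × 1.0620 = 1.09959480
Price-level growth factor = 1.0070 × 1.0926 = 1.10024820
Real growth factor = 1.09959480 / 1.10024820 = 0.99940613
Annualized real rate = 0.99940613^(1/2) − 1 = -0.0297% → -0.03%.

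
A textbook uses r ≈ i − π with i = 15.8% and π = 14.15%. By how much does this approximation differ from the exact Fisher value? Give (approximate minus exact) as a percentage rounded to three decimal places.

0.205%

Approximate: r ≈ 15.800% − 14.150% = 1.6500%
Exact: (1 + 0.1580)/(1 + 0.1415) − 1 = 1.44547%
Error = 1.6500% − 1.44547% = 0.20453% → 0.205%.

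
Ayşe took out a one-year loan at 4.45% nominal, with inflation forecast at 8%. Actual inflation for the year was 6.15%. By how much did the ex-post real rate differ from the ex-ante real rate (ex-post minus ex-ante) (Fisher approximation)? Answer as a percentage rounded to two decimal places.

Ex-ante: 4.45% − 8% = -3.550%
Ex-post: 4.45% − 6.15% = -1.700%
Difference (ex-post − ex-ante) = 1.8500% → 1.85%.

1.85%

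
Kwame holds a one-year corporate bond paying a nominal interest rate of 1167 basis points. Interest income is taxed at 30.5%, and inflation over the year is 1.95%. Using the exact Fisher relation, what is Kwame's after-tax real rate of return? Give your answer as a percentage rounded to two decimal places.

After-tax nominal return = 11.67% × (1 − 0.305) = 8.11065%.
1 + r = 1.0811065 / 1.01950 = 1.060428
After-tax real rate = 1.060428 − 1 → 6.04%.

6.04%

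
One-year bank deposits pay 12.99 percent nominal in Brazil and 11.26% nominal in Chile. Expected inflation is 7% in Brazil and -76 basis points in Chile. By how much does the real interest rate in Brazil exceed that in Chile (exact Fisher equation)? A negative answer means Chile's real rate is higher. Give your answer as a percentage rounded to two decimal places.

Brazil: (1 + 0.1299)/(1 + 0.0700) − 1 = 5.5981%
Chile: (1 + 0.1126)/(1 − 0.0076) − 1 = 12.1121%
Differential = 5.5981% − 12.1121% = -6.5139% → -6.51%.

-6.51%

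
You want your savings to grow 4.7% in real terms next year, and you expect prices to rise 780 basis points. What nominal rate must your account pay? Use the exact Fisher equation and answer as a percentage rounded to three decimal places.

12.867%

(1 + i) = (1 + r)(1 + π) = 1.04700 × 1.07800 = 1.128666
i = 1.128666 − 1, so the required nominal rate is 12.867%.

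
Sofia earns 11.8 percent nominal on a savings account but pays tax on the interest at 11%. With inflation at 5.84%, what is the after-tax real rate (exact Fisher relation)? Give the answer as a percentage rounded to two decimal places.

After-tax nominal return = 11.8% × (1 − 0.11) = 10.5020%.
1 + r = 1.10502 / 1.05840 = 1.044048
After-tax real rate = 1.044048 − 1 → 4.40%.

4.40%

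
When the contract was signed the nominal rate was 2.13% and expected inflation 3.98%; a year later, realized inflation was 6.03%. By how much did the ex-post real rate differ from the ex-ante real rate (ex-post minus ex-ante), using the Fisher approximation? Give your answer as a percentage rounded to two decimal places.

-2.05%

Ex-ante: 2.13% − 3.98% = -1.850%
Ex-post: 2.13% − 6.03% = -3.900%
Difference (ex-post − ex-ante) = -2.0500% → -2.05%.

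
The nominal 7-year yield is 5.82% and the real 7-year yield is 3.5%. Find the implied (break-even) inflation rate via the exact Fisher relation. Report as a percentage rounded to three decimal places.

(1 + π) = (1 + i)/(1 + r) = 1.05820 / 1.03500 = 1.0224155
Break-even inflation = 1.0224155 − 1 → 2.242%.

2.242%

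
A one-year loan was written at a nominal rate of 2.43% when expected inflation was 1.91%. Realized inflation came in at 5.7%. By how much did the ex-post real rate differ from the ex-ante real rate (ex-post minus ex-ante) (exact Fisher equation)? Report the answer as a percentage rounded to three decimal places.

-3.604%

Ex-ante: (1 + 0.0243)/(1 + 0.0191) − 1 = 0.5103%
Ex-post: (1 + 0.0243)/(1 + 0.0570) − 1 = -3.0937%
Difference (ex-post − ex-ante) = -3.6039% → -3.604%.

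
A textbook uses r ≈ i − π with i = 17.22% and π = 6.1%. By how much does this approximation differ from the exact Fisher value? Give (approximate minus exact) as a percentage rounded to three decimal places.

0.639%

Approximate: r ≈ 17.220% − 6.100% = 11.1200%
Exact: (1 + 0.1722)/(1 + 0.0610) − 1 = 10.4807%
Error = 11.1200% − 10.4807% = 0.6393% → 0.639%.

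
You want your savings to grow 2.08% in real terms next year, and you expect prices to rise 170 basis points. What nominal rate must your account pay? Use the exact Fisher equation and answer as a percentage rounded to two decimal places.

3.82%

(1 + i) = (1 + r)(1 + π) = 1.02080 × 1.01700 = 1.0381536
i = 1.0381536 − 1, so the required nominal rate is 3.82%.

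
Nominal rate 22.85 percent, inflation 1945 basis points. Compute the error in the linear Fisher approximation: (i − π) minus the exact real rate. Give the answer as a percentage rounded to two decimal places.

0.55%

Approximate: r ≈ 22.850% − 19.450% = 3.4000%
Exact: (1 + 0.2285)/(1 + 0.1945) − 1 = 2.8464%
Error = 3.4000% − 2.8464% = 0.5536% → 0.55%.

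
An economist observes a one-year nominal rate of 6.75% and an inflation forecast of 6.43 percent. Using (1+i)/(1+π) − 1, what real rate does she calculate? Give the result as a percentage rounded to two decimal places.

1 + r = 1.06750 / 1.06430 = 1.003007
r = 1.003007 − 1 = 0.3007%, i.e. 0.30%.

0.30%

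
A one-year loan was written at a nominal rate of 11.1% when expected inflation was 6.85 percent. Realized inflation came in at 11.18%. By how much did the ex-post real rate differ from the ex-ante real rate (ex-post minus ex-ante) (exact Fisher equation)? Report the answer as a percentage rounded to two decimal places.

Ex-ante: (1 + 0.1110)/(1 + 0.0685) − 1 = 3.9775%
Ex-post: (1 + 0.1110)/(1 + 0.1118) − 1 = -0.0720%
Difference (ex-post − ex-ante) = -4.0495% → -4.05%.

-4.05%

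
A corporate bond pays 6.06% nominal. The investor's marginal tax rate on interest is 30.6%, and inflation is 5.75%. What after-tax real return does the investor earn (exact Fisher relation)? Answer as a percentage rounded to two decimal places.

-1.46%

After-tax nominal return = 6.06% × (1 − 0.306) = 4.20564%.
1 + r = 1.0420564 / 1.05750 = 0.985396
After-tax real rate = 0.985396 − 1 → -1.46%.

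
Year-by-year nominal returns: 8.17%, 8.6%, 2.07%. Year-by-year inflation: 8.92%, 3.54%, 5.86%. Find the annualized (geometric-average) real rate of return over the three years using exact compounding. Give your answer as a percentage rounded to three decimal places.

0.145%

Nominal growth factor = 1.0817 × 1.0860 × 1.0207 = 1.19904303
Price-level growth factor = 1.0892 × 1.0354 × 1.0586 = 1.19384428
Real growth factor = 1.19904303 / 1.19384428 = 1.00435463
Annualized real rate = 1.00435463^(1/3) − 1 = 0.1449% → 0.145%.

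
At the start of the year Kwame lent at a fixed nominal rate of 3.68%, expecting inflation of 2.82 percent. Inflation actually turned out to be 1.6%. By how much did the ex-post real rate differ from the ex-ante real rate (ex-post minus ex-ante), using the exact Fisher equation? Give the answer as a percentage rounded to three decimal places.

1.211%

Ex-ante: (1 + 0.0368)/(1 + 0.0282) − 1 = 0.8364%
Ex-post: (1 + 0.0368)/(1 + 0.0160) − 1 = 2.0472%
Difference (ex-post − ex-ante) = 1.2108% → 1.211%.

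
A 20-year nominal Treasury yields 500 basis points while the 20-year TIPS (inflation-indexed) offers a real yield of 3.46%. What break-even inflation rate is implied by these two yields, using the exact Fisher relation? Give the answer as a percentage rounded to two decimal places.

1.49%

(1 + π) = (1 + i)/(1 + r) = 1.05000 / 1.03460 = 1.014885
Break-even inflation = 1.014885 − 1 → 1.49%.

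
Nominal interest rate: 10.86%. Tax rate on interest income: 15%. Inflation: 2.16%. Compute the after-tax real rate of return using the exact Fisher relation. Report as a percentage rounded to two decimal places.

6.92%

After-tax nominal return = 10.86% × (1 − 0.15) = 9.2310%.
1 + r = 1.09231 / 1.02160 = 1.069215
After-tax real rate = 1.069215 − 1 → 6.92%.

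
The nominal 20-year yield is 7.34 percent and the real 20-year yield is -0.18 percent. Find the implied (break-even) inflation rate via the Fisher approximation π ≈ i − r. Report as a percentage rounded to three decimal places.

π ≈ i − r = 7.34% − (-0.18%) → 7.520%.

7.520%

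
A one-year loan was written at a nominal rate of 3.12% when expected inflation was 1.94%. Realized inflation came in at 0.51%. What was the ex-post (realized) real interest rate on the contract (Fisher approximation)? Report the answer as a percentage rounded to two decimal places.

2.61%

Ex-post: 3.12% − 0.51% = 2.610%
So the realized real rate is 2.61%.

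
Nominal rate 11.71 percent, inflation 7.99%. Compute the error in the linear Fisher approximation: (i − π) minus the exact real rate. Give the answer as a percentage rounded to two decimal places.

0.28%

Approximate: r ≈ 11.710% − 7.990% = 3.7200%
Exact: (1 + 0.1171)/(1 + 0.0799) − 1 = 3.4448%
Error = 3.7200% − 3.4448% = 0.2752% → 0.28%.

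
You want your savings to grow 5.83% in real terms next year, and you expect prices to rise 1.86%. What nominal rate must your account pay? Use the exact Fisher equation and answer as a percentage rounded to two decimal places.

7.80%

(1 + i) = (1 + r)(1 + π) = 1.05830 × 1.01860 = 1.07798438
i = 1.07798438 − 1, so the required nominal rate is 7.80%.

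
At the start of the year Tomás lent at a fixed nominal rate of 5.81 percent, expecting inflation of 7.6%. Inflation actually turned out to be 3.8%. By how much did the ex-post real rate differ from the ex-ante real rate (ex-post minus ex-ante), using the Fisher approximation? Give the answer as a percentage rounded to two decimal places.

Ex-ante: 5.81% − 7.6% = -1.790%
Ex-post: 5.81% − 3.8% = 2.010%
Difference (ex-post − ex-ante) = 3.8000% → 3.80%.

3.80%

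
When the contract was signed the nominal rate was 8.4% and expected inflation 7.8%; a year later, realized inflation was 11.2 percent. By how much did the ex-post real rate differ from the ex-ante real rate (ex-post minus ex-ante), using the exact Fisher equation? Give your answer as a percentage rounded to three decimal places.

Ex-ante: (1 + 0.0840)/(1 + 0.0780) − 1 = 0.5566%
Ex-post: (1 + 0.0840)/(1 + 0.1120) − 1 = -2.5180%
Difference (ex-post − ex-ante) = -3.0746% → -3.075%.

-3.075%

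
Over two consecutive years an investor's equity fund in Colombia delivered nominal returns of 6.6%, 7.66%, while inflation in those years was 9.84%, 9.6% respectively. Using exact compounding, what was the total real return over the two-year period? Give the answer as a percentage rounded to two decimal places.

-4.67%

Compound the nominal returns: 1.0660 × 1.0766 = 1.147656.
Compound inflation: 1.0984 × 1.0960 = 1.203846.
Deflate: 1.147656 / 1.203846 = 0.953324.
Total real return = 0.953324 − 1 → -4.67%.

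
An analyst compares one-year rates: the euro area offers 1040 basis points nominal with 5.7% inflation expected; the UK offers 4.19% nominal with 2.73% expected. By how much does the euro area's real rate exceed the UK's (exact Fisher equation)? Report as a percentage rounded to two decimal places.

The euro area: (1 + 0.1040)/(1 + 0.0570) − 1 = 4.4465%
The UK: (1 + 0.0419)/(1 + 0.0273) − 1 = 1.4212%
Differential = 4.4465% − 1.4212% = 3.0253% → 3.03%.

3.03%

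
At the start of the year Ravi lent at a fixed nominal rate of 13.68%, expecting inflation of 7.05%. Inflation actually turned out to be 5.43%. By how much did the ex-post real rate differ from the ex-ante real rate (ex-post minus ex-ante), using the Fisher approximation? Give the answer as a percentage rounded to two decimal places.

Ex-ante: 13.68% − 7.05% = 6.630%
Ex-post: 13.68% − 5.43% = 8.250%
Difference (ex-post − ex-ante) = 1.6200% → 1.62%.

1.62%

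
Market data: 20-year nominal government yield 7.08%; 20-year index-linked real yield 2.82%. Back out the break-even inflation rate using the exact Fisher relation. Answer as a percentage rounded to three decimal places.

(1 + π) = (1 + i)/(1 + r) = 1.07080 / 1.02820 = 1.041432
Break-even inflation = 1.041432 − 1 → 4.143%.

4.143%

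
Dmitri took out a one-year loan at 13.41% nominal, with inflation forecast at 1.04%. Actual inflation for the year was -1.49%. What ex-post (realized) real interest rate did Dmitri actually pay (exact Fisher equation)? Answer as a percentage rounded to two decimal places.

15.13%

Ex-post: (1 + 0.1341)/(1 − 0.0149) − 1 = 15.1254%
So the realized real rate is 15.13%.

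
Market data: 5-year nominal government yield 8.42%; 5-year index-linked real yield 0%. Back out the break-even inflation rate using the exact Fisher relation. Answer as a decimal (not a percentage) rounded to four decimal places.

(1 + π) = (1 + i)/(1 + r) = 1.08420 / 1.00000 = 1.084200
Break-even inflation = 1.084200 − 1 → 0.0842.

0.0842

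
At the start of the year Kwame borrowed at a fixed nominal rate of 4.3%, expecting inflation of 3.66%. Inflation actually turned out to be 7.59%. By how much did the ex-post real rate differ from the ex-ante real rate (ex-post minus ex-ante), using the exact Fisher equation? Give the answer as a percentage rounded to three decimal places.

Ex-ante: (1 + 0.0430)/(1 + 0.0366) − 1 = 0.6174%
Ex-post: (1 + 0.0430)/(1 + 0.0759) − 1 = -3.0579%
Difference (ex-post − ex-ante) = -3.6753% → -3.675%.

-3.675%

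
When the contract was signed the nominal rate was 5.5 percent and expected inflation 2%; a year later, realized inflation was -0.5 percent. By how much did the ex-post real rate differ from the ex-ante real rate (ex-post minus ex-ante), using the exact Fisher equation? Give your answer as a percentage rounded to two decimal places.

Ex-ante: (1 + 0.0550)/(1 + 0.0200) − 1 = 3.4314%
Ex-post: (1 + 0.0550)/(1 − 0.0050) − 1 = 6.0302%
Difference (ex-post − ex-ante) = 2.5988% → 2.60%.

2.60%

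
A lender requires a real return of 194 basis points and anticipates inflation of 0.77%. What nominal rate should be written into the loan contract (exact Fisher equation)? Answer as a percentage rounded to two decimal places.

2.72%

(1 + i) = (1 + r)(1 + π) = 1.01940 × 1.00770 = 1.02724938
i = 1.02724938 − 1, so the required nominal rate is 2.72%.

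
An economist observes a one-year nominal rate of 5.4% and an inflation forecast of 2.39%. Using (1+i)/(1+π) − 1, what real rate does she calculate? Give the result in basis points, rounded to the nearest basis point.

By the Fisher equation, 1 + r = (1 + i)/(1 + π).
1 + r = 1.05400 / 1.02390 = 1.029397
r = 1.029397 − 1 = 2.9397%, i.e. 294 basis points.

294 basis points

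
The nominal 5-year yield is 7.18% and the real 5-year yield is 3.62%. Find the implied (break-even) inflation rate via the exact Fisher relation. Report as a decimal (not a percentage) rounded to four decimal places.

(1 + π) = (1 + i)/(1 + r) = 1.07180 / 1.03620 = 1.034356
Break-even inflation = 1.034356 − 1 → 0.0344.

0.0344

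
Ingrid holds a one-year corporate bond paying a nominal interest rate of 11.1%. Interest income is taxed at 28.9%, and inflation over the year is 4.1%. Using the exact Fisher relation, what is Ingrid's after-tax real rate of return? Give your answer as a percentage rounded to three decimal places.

After-tax nominal return = 11.1% × (1 − 0.289) = 7.8921%.
1 + r = 1.078921 / 1.04100 = 1.036427
After-tax real rate = 1.036427 − 1 → 3.643%.

3.643%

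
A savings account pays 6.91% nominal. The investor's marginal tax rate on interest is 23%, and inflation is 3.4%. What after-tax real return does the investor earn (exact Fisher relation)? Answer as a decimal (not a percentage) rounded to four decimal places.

0.0186

After-tax nominal return = 6.91% × (1 − 0.23) = 5.3207%.
1 + r = 1.053207 / 1.03400 = 1.018575
After-tax real rate = 1.018575 − 1 → 0.0186.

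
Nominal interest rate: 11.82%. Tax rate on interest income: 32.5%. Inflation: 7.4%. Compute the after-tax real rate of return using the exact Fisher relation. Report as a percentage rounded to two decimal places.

0.54%

After-tax nominal return = 11.82% × (1 − 0.325) = 7.9785%.
1 + r = 1.079785 / 1.07400 = 1.005386
After-tax real rate = 1.005386 − 1 → 0.54%.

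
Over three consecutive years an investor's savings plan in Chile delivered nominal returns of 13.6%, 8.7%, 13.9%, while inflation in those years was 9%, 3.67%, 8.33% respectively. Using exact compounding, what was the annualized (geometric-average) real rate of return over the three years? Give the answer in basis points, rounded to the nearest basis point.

Nominal growth factor = 1.1360 × 1.0870 × 1.1390 = 1.40647365
Price-level growth factor = 1.0900 × 1.0367 × 1.0833 = 1.22413225
Real growth factor = 1.40647365 / 1.22413225 = 1.14895564
Annualized real rate = 1.14895564^(1/3) − 1 = 4.7372% → 474 basis points.

474 basis points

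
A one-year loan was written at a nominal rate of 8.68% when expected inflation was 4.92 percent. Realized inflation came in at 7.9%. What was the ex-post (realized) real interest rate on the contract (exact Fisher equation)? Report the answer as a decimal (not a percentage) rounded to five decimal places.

Ex-post: (1 + 0.0868)/(1 + 0.0790) − 1 = 0.7229%
So the realized real rate is 0.00723.

0.00723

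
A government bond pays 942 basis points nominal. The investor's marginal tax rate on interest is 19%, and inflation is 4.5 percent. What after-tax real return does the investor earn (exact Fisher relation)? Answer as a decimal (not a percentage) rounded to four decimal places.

0.0300

After-tax nominal return = 9.42% × (1 − 0.19) = 7.6302%.
1 + r = 1.076302 / 1.04500 = 1.029954
After-tax real rate = 1.029954 − 1 → 0.0300.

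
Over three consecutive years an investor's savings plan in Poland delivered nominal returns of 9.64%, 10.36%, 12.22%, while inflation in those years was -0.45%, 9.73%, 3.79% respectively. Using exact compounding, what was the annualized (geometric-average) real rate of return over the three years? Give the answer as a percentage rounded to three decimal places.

6.196%

Nominal growth factor = 1.0964 × 1.1036 × 1.1222 = 1.35784746
Price-level growth factor = 0.9955 × 1.0973 × 1.0379 = 1.13376268
Real growth factor = 1.35784746 / 1.13376268 = 1.19764699
Annualized real rate = 1.19764699^(1/3) − 1 = 6.1964% → 6.196%.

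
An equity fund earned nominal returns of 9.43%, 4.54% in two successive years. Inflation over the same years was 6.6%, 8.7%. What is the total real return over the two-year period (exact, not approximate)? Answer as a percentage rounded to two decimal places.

-1.27%

Compound the nominal returns: 1.0943 × 1.0454 = 1.143981.
Compound inflation: 1.0660 × 1.0870 = 1.158742.
Deflate: 1.143981 / 1.158742 = 0.987261.
Total real return = 0.987261 − 1 → -1.27%.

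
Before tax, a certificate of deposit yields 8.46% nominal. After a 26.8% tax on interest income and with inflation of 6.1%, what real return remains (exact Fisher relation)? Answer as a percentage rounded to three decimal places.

After-tax nominal return = 8.46% × (1 − 0.268) = 6.19272%.
1 + r = 1.0619272 / 1.06100 = 1.000874
After-tax real rate = 1.000874 − 1 → 0.087%.

0.087%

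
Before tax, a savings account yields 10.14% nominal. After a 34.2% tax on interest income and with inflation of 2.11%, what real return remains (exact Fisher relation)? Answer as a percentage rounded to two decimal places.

4.47%

After-tax nominal return = 10.14% × (1 − 0.342) = 6.67212%.
1 + r = 1.0667212 / 1.02110 = 1.044678
After-tax real rate = 1.044678 − 1 → 4.47%.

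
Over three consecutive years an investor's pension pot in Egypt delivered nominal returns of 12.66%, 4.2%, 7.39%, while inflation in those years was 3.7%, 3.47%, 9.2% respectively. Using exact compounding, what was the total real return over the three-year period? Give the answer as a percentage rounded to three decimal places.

7.593%

Nominal growth factor = 1.1266 × 1.0420 × 1.0739 = 1.260670
Price-level growth factor = 1.0370 × 1.0347 × 1.0920 = 1.171698
Real growth factor = 1.260670 / 1.171698 = 1.075934
Total real return = 1.075934 − 1 → 7.593%.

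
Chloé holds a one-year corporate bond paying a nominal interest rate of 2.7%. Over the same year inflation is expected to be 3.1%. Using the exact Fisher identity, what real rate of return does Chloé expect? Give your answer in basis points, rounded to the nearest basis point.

By the Fisher identity, 1 + r = (1 + i)/(1 + π).
1 + r = 1.02700 / 1.03100 = 0.996120
r = 0.996120 − 1 = -0.3880%, i.e. -39 basis points.

-39 basis points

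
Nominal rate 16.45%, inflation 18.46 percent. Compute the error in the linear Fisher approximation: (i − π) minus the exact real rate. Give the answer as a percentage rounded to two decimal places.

Approximate: r ≈ 16.450% − 18.460% = -2.0100%
Exact: (1 + 0.1645)/(1 + 0.1846) − 1 = -1.6968%
Error = -2.0100% − (-1.6968%) = -0.3132% → -0.31%.

-0.31%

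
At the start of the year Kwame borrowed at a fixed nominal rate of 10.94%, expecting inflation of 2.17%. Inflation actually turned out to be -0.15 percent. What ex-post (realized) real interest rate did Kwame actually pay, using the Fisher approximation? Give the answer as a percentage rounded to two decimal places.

11.09%

Ex-post: 10.94% − (-0.15%) = 11.090%
So the realized real rate is 11.09%.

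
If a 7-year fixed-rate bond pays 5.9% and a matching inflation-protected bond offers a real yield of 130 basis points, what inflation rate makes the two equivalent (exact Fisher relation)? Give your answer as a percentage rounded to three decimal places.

(1 + π) = (1 + i)/(1 + r) = 1.05900 / 1.01300 = 1.045410
Break-even inflation = 1.045410 − 1 → 4.541%.

4.541%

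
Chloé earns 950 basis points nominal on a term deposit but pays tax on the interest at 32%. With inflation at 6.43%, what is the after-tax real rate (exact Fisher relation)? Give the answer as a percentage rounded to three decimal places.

0.028%

After-tax nominal return = 9.5% × (1 − 0.32) = 6.4600%.
1 + r = 1.06460 / 1.06430 = 1.000282
After-tax real rate = 1.000282 − 1 → 0.028%.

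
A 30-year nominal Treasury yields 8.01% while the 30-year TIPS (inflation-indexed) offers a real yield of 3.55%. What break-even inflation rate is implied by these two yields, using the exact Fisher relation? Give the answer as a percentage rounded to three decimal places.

(1 + π) = (1 + i)/(1 + r) = 1.08010 / 1.03550 = 1.043071
Break-even inflation = 1.043071 − 1 → 4.307%.

4.307%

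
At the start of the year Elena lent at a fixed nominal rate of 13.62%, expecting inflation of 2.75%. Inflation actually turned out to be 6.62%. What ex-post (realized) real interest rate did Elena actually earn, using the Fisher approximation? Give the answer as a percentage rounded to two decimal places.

7.00%

Ex-post: 13.62% − 6.62% = 7.000%
So the realized real rate is 7.00%.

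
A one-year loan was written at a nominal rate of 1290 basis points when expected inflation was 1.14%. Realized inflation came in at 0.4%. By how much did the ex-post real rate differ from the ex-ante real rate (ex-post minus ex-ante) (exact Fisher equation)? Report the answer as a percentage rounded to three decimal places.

0.823%

Ex-ante: (1 + 0.1290)/(1 + 0.0114) − 1 = 11.6274%
Ex-post: (1 + 0.1290)/(1 + 0.0040) − 1 = 12.4502%
Difference (ex-post − ex-ante) = 0.8228% → 0.823%.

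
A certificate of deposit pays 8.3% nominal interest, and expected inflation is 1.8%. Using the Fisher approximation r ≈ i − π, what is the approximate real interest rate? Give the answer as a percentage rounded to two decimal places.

r ≈ i − π = 8.3% − 1.8% = 6.50%.

6.50%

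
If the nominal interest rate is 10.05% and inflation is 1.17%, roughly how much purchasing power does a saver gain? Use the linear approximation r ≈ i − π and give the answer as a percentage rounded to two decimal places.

8.88%

r ≈ i − π = 10.05% − 1.17% = 8.88%.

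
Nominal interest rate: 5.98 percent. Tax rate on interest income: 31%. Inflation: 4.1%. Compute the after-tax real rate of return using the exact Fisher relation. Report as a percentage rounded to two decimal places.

After-tax nominal return = 5.98% × (1 − 0.31) = 4.1262%.
1 + r = 1.041262 / 1.04100 = 1.000252
After-tax real rate = 1.000252 − 1 → 0.03%.

0.03%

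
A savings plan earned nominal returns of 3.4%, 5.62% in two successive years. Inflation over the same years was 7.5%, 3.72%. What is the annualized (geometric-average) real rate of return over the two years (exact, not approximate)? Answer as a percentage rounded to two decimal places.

-1.03%

Nominal growth factor = 1.0340 × 1.0562 = 1.09211080
Price-level growth factor = 1.0750 × 1.0372 = 1.11499000
Real growth factor = 1.09211080 / 1.11499000 = 0.97948035
Annualized real rate = 0.97948035^(1/2) − 1 = -1.0313% → -1.03%.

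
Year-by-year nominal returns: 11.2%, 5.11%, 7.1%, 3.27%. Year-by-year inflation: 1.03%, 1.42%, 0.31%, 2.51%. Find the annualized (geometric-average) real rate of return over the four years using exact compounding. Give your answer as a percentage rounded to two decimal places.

5.25%

Nominal growth factor = 1.1120 × 1.0511 × 1.0710 × 1.0327 = 1.29274382
Price-level growth factor = 1.0103 × 1.0142 × 1.0031 × 1.0251 = 1.05362101
Real growth factor = 1.29274382 / 1.05362101 = 1.22695334
Annualized real rate = 1.22695334^(1/4) − 1 = 5.2463% → 5.25%.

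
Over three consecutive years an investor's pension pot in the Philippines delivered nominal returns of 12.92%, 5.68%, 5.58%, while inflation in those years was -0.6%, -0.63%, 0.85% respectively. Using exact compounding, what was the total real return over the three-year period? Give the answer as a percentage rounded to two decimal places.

Nominal growth factor = 1.1292 × 1.0568 × 1.0558 = 1.259927
Price-level growth factor = 0.9940 × 0.9937 × 1.0085 = 0.996134
Real growth factor = 1.259927 / 0.996134 = 1.264817
Total real return = 1.264817 − 1 → 26.48%.

26.48%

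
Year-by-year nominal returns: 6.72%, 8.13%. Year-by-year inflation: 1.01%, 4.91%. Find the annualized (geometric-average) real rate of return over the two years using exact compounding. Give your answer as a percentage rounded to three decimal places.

Nominal growth factor = 1.0672 × 1.0813 = 1.15396336
Price-level growth factor = 1.0101 × 1.0491 = 1.05969591
Real growth factor = 1.15396336 / 1.05969591 = 1.08895708
Annualized real rate = 1.08895708^(1/2) − 1 = 4.3531% → 4.353%.

4.353%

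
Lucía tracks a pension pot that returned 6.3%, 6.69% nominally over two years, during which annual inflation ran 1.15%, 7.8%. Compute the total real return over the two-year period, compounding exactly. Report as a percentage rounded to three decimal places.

Nominal growth factor = 1.0630 × 1.0669 = 1.134115
Price-level growth factor = 1.0115 × 1.0780 = 1.090397
Real growth factor = 1.134115 / 1.090397 = 1.040093
Total real return = 1.040093 − 1 → 4.009%.

4.009%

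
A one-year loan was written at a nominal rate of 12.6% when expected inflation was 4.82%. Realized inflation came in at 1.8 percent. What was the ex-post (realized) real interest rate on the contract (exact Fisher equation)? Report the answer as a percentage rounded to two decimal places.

10.61%

Ex-post: (1 + 0.1260)/(1 + 0.0180) − 1 = 10.6090%
So the realized real rate is 10.61%.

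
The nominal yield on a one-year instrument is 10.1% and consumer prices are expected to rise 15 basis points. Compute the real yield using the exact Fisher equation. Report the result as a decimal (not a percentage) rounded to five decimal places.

0.09935

1 + r = 1.10100 / 1.00150 = 1.099351
r = 1.099351 − 1 = 9.9351%, i.e. 0.09935.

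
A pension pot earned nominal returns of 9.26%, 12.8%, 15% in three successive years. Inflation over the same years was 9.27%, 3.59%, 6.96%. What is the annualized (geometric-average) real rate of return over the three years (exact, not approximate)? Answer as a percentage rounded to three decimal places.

5.392%

Nominal growth factor = 1.0926 × 1.1280 × 1.1500 = 1.41732072
Price-level growth factor = 1.0927 × 1.0359 × 1.0696 = 1.21071011
Real growth factor = 1.41732072 / 1.21071011 = 1.17065242
Annualized real rate = 1.17065242^(1/3) − 1 = 5.3924% → 5.392%.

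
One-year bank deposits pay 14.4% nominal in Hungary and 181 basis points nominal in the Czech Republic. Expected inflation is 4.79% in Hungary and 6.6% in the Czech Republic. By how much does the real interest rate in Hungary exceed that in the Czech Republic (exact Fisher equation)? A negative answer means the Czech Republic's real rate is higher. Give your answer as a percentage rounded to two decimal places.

13.66%

Hungary: (1 + 0.1440)/(1 + 0.0479) − 1 = 9.1707%
The Czech Republic: (1 + 0.0181)/(1 + 0.0660) − 1 = -4.4934%
Differential = 9.1707% − (-4.4934%) = 13.6642% → 13.66%.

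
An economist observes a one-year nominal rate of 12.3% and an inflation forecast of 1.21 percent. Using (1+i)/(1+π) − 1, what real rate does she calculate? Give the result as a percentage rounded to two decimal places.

10.96%

1 + r = 1.12300 / 1.01210 = 1.109574
r = 1.109574 − 1 = 10.9574%, i.e. 10.96%.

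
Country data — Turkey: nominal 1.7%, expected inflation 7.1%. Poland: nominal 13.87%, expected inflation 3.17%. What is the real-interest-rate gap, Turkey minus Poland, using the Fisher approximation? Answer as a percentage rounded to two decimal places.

Turkey: 1.7% − 7.1% = -5.400%
Poland: 13.87% − 3.17% = 10.700%
Differential = -16.100% → -16.10%.

-16.10%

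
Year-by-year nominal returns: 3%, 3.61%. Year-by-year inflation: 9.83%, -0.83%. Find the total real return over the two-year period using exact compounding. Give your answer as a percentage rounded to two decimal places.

Nominal growth factor = 1.0300 × 1.0361 = 1.067183
Price-level growth factor = 1.0983 × 0.9917 = 1.089184
Real growth factor = 1.067183 / 1.089184 = 0.979800
Total real return = 0.979800 − 1 → -2.02%.

-2.02%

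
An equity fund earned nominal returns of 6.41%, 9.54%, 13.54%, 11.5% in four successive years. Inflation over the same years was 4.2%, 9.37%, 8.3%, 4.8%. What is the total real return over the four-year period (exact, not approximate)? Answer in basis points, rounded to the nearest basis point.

Nominal growth factor = 1.0641 × 1.0954 × 1.1354 × 1.1150 = 1.475635
Price-level growth factor = 1.0420 × 1.0937 × 1.0830 × 1.0480 = 1.293468
Real growth factor = 1.475635 / 1.293468 = 1.140836
Total real return = 1.140836 − 1 → 1408 basis points.

1408 basis points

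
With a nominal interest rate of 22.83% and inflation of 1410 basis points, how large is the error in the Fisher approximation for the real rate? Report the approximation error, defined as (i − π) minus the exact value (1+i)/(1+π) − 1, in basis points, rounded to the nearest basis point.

108 basis points

Approximate: r ≈ 22.830% − 14.100% = 8.7300%
Exact: (1 + 0.2283)/(1 + 0.1410) − 1 = 7.6512%
Error = 8.7300% − 7.6512% = 1.0788% → 108 basis points.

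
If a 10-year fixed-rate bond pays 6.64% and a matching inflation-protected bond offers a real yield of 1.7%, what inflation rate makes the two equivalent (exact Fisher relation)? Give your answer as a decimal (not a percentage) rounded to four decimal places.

(1 + π) = (1 + i)/(1 + r) = 1.06640 / 1.01700 = 1.048574
Break-even inflation = 1.048574 − 1 → 0.0486.

0.0486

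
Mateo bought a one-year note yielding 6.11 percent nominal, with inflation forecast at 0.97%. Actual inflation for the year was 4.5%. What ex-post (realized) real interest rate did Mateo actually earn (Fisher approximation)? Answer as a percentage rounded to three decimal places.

1.610%

Ex-post: 6.11% − 4.5% = 1.610%
So the realized real rate is 1.610%.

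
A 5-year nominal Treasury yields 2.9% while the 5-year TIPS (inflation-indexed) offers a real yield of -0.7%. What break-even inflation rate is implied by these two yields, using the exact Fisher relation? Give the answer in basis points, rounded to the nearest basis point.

363 basis points

(1 + π) = (1 + i)/(1 + r) = 1.02900 / 0.99300 = 1.036254
Break-even inflation = 1.036254 − 1 → 363 basis points.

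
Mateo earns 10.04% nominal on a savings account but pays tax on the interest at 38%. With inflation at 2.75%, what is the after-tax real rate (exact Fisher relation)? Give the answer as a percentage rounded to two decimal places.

After-tax nominal return = 10.04% × (1 − 0.38) = 6.2248%.
1 + r = 1.062248 / 1.02750 = 1.033818
After-tax real rate = 1.033818 − 1 → 3.38%.

3.38%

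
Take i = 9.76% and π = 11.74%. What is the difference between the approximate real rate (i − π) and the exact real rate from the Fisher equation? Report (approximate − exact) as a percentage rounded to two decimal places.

-0.21%

Approximate: r ≈ 9.760% − 11.740% = -1.9800%
Exact: (1 + 0.0976)/(1 + 0.1174) − 1 = -1.7720%
Error = -1.9800% − (-1.7720%) = -0.2080% → -0.21%.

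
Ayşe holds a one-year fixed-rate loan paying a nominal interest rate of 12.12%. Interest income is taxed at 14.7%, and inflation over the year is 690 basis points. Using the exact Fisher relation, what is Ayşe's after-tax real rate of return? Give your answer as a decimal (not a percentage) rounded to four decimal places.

After-tax nominal return = 12.12% × (1 − 0.147) = 10.33836%.
1 + r = 1.1033836 / 1.06900 = 1.032164
After-tax real rate = 1.032164 − 1 → 0.0322.

0.0322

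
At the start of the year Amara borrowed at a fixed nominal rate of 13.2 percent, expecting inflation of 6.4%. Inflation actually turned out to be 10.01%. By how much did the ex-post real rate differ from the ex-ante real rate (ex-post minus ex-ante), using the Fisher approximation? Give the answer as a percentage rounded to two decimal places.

-3.61%

Ex-ante: 13.2% − 6.4% = 6.800%
Ex-post: 13.2% − 10.01% = 3.190%
Difference (ex-post − ex-ante) = -3.6100% → -3.61%.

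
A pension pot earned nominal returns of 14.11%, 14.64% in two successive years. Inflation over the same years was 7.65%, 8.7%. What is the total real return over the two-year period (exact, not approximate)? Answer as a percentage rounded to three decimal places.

11.793%

Nominal growth factor = 1.1411 × 1.1464 = 1.308157
Price-level growth factor = 1.0765 × 1.0870 = 1.170156
Real growth factor = 1.308157 / 1.170156 = 1.117934
Total real return = 1.117934 − 1 → 11.793%.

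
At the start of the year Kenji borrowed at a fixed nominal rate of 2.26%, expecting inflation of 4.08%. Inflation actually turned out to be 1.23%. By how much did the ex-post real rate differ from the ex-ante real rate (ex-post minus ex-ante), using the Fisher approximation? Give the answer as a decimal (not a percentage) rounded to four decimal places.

Ex-ante: 2.26% − 4.08% = -1.820%
Ex-post: 2.26% − 1.23% = 1.030%
Difference (ex-post − ex-ante) = 2.8500% → 0.0285.

0.0285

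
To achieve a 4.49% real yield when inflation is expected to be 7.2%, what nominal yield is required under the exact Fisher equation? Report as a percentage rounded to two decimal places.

(1 + i) = (1 + r)(1 + π) = 1.04490 × 1.07200 = 1.1201328
i = 1.1201328 − 1, so the required nominal rate is 12.01%.

12.01%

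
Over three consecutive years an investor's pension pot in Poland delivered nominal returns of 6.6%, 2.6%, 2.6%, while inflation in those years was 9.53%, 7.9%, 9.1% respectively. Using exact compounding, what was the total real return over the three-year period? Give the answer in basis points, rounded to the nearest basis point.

Compound the nominal returns: 1.0660 × 1.0260 × 1.0260 = 1.122153.
Compound inflation: 1.0953 × 1.0790 × 1.0910 = 1.289375.
Deflate: 1.122153 / 1.289375 = 0.870307.
Total real return = 0.870307 − 1 → -1297 basis points.

-1297 basis points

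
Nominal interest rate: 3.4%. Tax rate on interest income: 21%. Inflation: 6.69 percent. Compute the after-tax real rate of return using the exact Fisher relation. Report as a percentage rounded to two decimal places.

After-tax nominal return = 3.4% × (1 − 0.21) = 2.6860%.
1 + r = 1.02686 / 1.06690 = 0.962471
After-tax real rate = 0.962471 − 1 → -3.75%.

-3.75%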